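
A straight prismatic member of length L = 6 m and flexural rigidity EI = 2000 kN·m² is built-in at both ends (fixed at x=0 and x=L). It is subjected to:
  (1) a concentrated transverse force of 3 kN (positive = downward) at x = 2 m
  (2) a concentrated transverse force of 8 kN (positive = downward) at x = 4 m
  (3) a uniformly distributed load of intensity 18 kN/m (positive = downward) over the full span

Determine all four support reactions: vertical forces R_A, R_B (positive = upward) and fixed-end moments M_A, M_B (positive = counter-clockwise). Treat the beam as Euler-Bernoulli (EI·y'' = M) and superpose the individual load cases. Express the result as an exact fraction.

Load 1 — point force P=3 kN at a=2 m (b=L-a=4):
  R_A = Pb²(3a+b)/L³ = 3·4²·(3·2+4)/6³ = 20/9 kN
  M_A = Pab²/L² = 3·2·4²/6² = 8/3 kN·m
  R_B = Pa²(a+3b)/L³ = 3·2²·(2+3·4)/6³ = 7/9 kN
  M_B = -Pa²b/L² = -3·2²·4/6² = -4/3 kN·m
Load 2 — point force P=8 kN at a=4 m (b=L-a=2):
  R_A = Pb²(3a+b)/L³ = 8·2²·(3·4+2)/6³ = 56/27 kN
  M_A = Pab²/L² = 8·4·2²/6² = 32/9 kN·m
  R_B = Pa²(a+3b)/L³ = 8·4²·(4+3·2)/6³ = 160/27 kN
  M_B = -Pa²b/L² = -8·4²·2/6² = -64/9 kN·m
Load 3 — uniform load w=18 kN/m over full span:
  R_A = wL/2 = 18·6/2 = 54 kN
  M_A = wL²/12 = 18·6²/12 = 54 kN·m
  R_B = wL/2 = 18·6/2 = 54 kN
  M_B = -wL²/12 = -18·6²/12 = -54 kN·m
Superposition: R_A = 1574/27 kN, M_A = 542/9 kN·m, R_B = 1639/27 kN, M_B = -562/9 kN·m

R_A = 1574/27 kN, M_A = 542/9 kN·m, R_B = 1639/27 kN, M_B = -562/9 kN·m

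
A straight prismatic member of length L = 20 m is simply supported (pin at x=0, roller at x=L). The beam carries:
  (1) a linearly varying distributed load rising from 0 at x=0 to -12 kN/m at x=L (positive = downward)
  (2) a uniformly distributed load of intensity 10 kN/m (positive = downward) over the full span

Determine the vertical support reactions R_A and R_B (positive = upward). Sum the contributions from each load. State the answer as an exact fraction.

R_A = 60 kN, R_B = 20 kN

Load 1 — triangular load w₀=-12 kN/m (0→w₀ over full span):
  R_A = w₀L/6 = (-12)·20/6 = -40 kN
  R_B = w₀L/3 = (-12)·20/3 = -80 kN
Load 2 — uniform load w=10 kN/m over full span:
  R_A = wL/2 = 10·20/2 = 100 kN
  R_B = wL/2 = 10·20/2 = 100 kN
Superposition: R_A = 60 kN, R_B = 20 kN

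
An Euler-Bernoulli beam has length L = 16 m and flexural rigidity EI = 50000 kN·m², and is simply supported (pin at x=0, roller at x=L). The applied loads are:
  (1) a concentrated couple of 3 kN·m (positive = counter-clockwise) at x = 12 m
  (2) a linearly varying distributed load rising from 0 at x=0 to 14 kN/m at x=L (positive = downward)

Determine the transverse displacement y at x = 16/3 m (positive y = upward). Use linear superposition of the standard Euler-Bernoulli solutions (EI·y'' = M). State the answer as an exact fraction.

y(16/3) = -461479/4556250 m

Load 1 — applied couple M₀=3 kN·m at a=12 m (b=L-a=4):
  y_1 = (M₀x³/(6L)+C₁x)/EI  [x≤a] with C₁=M₀(3b²-L²)/(6L)=-13/2 = (3·(16/3)³/(6·16)+(-13/2)·(16/3))/50000 = -101/168750 m
Load 2 — triangular load w₀=14 kN/m (0→w₀ over full span):
  y_2 = -w₀x(7L⁴-10L²x²+3x⁴)/(360LEI) = -14·(16/3)·(7·16⁴-10·16²·(16/3)²+3·(16/3)⁴)/(360·16·50000) = -229376/2278125 m
Superposition: y = Σ y_i = -461479/4556250 m ≈ -0.101285 m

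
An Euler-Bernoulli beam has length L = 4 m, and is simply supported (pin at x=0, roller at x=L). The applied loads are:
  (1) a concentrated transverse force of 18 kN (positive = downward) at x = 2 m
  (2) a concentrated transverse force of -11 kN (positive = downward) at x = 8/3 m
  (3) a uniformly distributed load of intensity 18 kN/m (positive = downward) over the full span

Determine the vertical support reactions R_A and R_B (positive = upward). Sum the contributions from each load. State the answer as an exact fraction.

Load 1 — point force P=18 kN at a=2 m (b=L-a=2):
  R_A = Pb/L = 18·2/4 = 9 kN
  R_B = Pa/L = 18·2/4 = 9 kN
Load 2 — point force P=-11 kN at a=8/3 m (b=L-a=4/3):
  R_A = Pb/L = (-11)·(4/3)/4 = -11/3 kN
  R_B = Pa/L = (-11)·(8/3)/4 = -22/3 kN
Load 3 — uniform load w=18 kN/m over full span:
  R_A = wL/2 = 18·4/2 = 36 kN
  R_B = wL/2 = 18·4/2 = 36 kN
Superposition: R_A = 124/3 kN, R_B = 113/3 kN

R_A = 124/3 kN, R_B = 113/3 kN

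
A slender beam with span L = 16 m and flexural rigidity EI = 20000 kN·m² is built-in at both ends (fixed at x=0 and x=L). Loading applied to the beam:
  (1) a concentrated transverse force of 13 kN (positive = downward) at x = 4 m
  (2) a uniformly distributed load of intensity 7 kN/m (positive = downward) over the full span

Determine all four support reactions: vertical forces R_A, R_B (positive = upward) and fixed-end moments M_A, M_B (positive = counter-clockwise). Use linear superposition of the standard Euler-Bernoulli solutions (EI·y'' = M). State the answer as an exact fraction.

R_A = 2143/32 kN, M_A = 2143/12 kN·m, R_B = 1857/32 kN, M_B = -1909/12 kN·m

Load 1 — point force P=13 kN at a=4 m (b=L-a=12):
  R_A = Pb²(3a+b)/L³ = 13·12²·(3·4+12)/16³ = 351/32 kN
  M_A = Pab²/L² = 13·4·12²/16² = 117/4 kN·m
  R_B = Pa²(a+3b)/L³ = 13·4²·(4+3·12)/16³ = 65/32 kN
  M_B = -Pa²b/L² = -13·4²·12/16² = -39/4 kN·m
Load 2 — uniform load w=7 kN/m over full span:
  R_A = wL/2 = 7·16/2 = 56 kN
  M_A = wL²/12 = 7·16²/12 = 448/3 kN·m
  R_B = wL/2 = 7·16/2 = 56 kN
  M_B = -wL²/12 = -7·16²/12 = -448/3 kN·m
Superposition: R_A = 2143/32 kN, M_A = 2143/12 kN·m, R_B = 1857/32 kN, M_B = -1909/12 kN·m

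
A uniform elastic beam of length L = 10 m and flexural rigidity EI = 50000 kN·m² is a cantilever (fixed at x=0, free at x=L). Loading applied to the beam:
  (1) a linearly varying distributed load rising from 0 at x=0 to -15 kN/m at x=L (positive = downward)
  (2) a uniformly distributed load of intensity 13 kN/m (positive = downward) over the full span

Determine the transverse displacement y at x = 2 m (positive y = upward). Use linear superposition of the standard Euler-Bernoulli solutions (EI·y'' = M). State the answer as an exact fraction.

y(2) = -881/187500 m

Load 1 — triangular load w₀=-15 kN/m (0→w₀ over full span):
  y_1 = (w₀Lx³/12-w₀L²x²/6-w₀x⁵/(120L))/EI = ((-15)·10·2³/12-(-15)·10²·2²/6-(-15)·2⁵/(120·10))/50000 = 2251/125000 m
Load 2 — uniform load w=13 kN/m over full span:
  y_2 = -wx²(x²-4Lx+6L²)/(24EI) = -13·2²·(2²-4·10·2+6·10²)/(24·50000) = -1703/75000 m
Superposition: y = Σ y_i = -881/187500 m ≈ -0.004699 m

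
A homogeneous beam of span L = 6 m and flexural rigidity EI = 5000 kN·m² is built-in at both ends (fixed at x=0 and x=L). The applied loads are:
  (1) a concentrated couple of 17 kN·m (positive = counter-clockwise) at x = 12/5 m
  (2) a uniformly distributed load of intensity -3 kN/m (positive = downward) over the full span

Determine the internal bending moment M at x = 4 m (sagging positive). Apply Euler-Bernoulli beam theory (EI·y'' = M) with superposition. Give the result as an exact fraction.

Load 1 — applied couple M₀=17 kN·m at a=12/5 m (b=L-a=18/5):
  M_1 = R_Ax - M_A - M₀  [x>a] with R_A=102/25, M_A=51/25 = (102/25)·4 - (51/25) - 17 = -68/25 kN·m
Load 2 — uniform load w=-3 kN/m over full span:
  M_2 = wLx/2 - wL²/12 - wx²/2 = (-3)·6·4/2 - (-3)·6²/12 - (-3)·4²/2 = -3 kN·m
Superposition: M = Σ M_i = -143/25 kN·m ≈ -5.720000 kN·m

M(4) = -143/25 kN·m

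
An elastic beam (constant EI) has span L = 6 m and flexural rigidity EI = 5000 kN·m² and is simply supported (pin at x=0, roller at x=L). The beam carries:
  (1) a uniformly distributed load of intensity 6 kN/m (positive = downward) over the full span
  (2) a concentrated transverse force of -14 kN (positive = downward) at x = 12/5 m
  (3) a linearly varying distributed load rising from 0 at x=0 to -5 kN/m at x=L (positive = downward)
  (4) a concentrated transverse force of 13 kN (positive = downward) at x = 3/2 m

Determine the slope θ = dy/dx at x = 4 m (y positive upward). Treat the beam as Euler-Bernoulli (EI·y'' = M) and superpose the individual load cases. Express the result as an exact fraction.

Load 1 — uniform load w=6 kN/m over full span:
  θ_1 = -w(L³-6Lx²+4x³)/(24EI) = -6·(6³-6·6·4²+4·4³)/(24·5000) = 13/2500 rad
Load 2 — point force P=-14 kN at a=12/5 m (b=L-a=18/5):
  θ_2 = -Pa(2L²-6Lx+3x²+a²)/(6LEI)  [x>a] = -(-14)·(12/5)·(2·6²-6·6·4+3·4²+(12/5)²)/(6·6·5000) = -266/78125 rad
Load 3 — triangular load w₀=-5 kN/m (0→w₀ over full span):
  θ_3 = -w₀(7L⁴-30L²x²+15x⁴)/(360LEI) = -(-5)·(7·6⁴-30·6²·4²+15·4⁴)/(360·6·5000) = -91/45000 rad
Load 4 — point force P=13 kN at a=3/2 m (b=L-a=9/2):
  θ_4 = -Pa(2L²-6Lx+3x²+a²)/(6LEI)  [x>a] = -13·(3/2)·(2·6²-6·6·4+3·4²+(3/2)²)/(6·6·5000) = 377/160000 rad
Superposition: θ = Σ θ_i = 383261/180000000 rad ≈ 0.002129 rad

θ(4) = 383261/180000000 rad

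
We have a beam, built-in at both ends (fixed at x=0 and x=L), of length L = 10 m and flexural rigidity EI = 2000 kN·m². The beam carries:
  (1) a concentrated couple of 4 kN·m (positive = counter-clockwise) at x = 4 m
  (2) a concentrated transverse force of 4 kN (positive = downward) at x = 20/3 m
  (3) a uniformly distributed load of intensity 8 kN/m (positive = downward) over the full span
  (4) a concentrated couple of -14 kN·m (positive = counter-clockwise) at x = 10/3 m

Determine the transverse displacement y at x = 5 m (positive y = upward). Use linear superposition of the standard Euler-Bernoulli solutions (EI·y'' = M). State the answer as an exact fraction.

y(5) = -1211/10125 m

Load 1 — applied couple M₀=4 kN·m at a=4 m (b=L-a=6):
  y_1 = (R_Ax³/6 - M_Ax²/2 - M₀(x-a)²/2)/EI  [x>a] with R_A=72/125, M_A=12/25 = ((72/125)·5³/6 - (12/25)·5²/2 - 4·(5-4)²/2)/2000 = 1/500 m
Load 2 — point force P=4 kN at a=20/3 m (b=L-a=10/3):
  y_2 = -Pb²x²(3aL-(3a+b)x)/(6L³EI)  [x≤a] = -4·(10/3)²·5²·(3·(20/3)·10-(3·(20/3)+(10/3))·5)/(6·10³·2000) = -5/648 m
Load 3 — uniform load w=8 kN/m over full span:
  y_3 = -wx²(L-x)²/(24EI) = -8·5²·(10-5)²/(24·2000) = -5/48 m
Load 4 — applied couple M₀=-14 kN·m at a=10/3 m (b=L-a=20/3):
  y_4 = (R_Ax³/6 - M_Ax²/2 - M₀(x-a)²/2)/EI  [x>a] with R_A=-28/15, M_A=0 = ((-28/15)·5³/6 - 0·5²/2 - (-14)·(5-(10/3))²/2)/2000 = -7/720 m
Superposition: y = Σ y_i = -1211/10125 m ≈ -0.119605 m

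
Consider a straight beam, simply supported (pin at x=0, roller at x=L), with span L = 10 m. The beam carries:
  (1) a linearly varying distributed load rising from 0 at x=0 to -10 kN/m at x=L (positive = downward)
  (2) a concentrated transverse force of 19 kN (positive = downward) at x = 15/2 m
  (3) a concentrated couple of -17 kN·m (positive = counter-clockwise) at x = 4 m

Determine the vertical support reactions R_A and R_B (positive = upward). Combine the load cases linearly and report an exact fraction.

R_A = -817/60 kN, R_B = -1043/60 kN

Load 1 — triangular load w₀=-10 kN/m (0→w₀ over full span):
  R_A = w₀L/6 = (-10)·10/6 = -50/3 kN
  R_B = w₀L/3 = (-10)·10/3 = -100/3 kN
Load 2 — point force P=19 kN at a=15/2 m (b=L-a=5/2):
  R_A = Pb/L = 19·(5/2)/10 = 19/4 kN
  R_B = Pa/L = 19·(15/2)/10 = 57/4 kN
Load 3 — applied couple M₀=-17 kN·m at a=4 m (b=L-a=6):
  R_A = M₀/L = (-17)/10 = -17/10 kN
  R_B = -M₀/L = -(-17)/10 = 17/10 kN
Superposition: R_A = -817/60 kN, R_B = -1043/60 kN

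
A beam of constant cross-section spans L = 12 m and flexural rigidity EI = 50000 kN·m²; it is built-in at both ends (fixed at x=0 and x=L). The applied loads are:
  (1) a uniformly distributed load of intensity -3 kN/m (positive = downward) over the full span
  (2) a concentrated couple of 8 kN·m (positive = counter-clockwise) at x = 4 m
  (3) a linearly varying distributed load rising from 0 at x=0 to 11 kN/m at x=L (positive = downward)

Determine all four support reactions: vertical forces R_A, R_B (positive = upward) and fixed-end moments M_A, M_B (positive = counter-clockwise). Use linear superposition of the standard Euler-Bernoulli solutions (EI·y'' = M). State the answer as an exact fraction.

Load 1 — uniform load w=-3 kN/m over full span:
  R_A = wL/2 = (-3)·12/2 = -18 kN
  M_A = wL²/12 = (-3)·12²/12 = -36 kN·m
  R_B = wL/2 = (-3)·12/2 = -18 kN
  M_B = -wL²/12 = -(-3)·12²/12 = 36 kN·m
Load 2 — applied couple M₀=8 kN·m at a=4 m (b=L-a=8):
  R_A = 6M₀ab/L³ = 6·8·4·8/12³ = 8/9 kN
  M_A = M₀b(2a-b)/L² = 8·8·(2·4-8)/12² = 0 kN·m
  R_B = -6M₀ab/L³ = -6·8·4·8/12³ = -8/9 kN
  M_B = M₀a(2b-a)/L² = 8·4·(2·8-4)/12² = 8/3 kN·m
Load 3 — triangular load w₀=11 kN/m (0→w₀ over full span):
  R_A = 3w₀L/20 = 3·11·12/20 = 99/5 kN
  M_A = w₀L²/30 = 11·12²/30 = 264/5 kN·m
  R_B = 7w₀L/20 = 7·11·12/20 = 231/5 kN
  M_B = -w₀L²/20 = -11·12²/20 = -396/5 kN·m
Superposition: R_A = 121/45 kN, M_A = 84/5 kN·m, R_B = 1229/45 kN, M_B = -608/15 kN·m

R_A = 121/45 kN, M_A = 84/5 kN·m, R_B = 1229/45 kN, M_B = -608/15 kN·m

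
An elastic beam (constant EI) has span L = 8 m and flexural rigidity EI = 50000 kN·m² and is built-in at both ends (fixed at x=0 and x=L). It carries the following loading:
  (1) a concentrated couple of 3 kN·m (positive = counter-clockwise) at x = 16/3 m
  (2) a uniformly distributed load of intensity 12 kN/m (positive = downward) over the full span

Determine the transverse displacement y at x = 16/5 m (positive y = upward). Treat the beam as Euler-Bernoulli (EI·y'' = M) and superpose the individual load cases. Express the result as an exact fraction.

y(16/5) = -14104/5859375 m

Load 1 — applied couple M₀=3 kN·m at a=16/3 m (b=L-a=8/3):
  y_1 = (R_Ax³/6 - M_Ax²/2)/EI  [x≤a] with R_A=1/2, M_A=1 = ((1/2)·(16/5)³/6 - 1·(16/5)²/2)/50000 = -56/1171875 m
Load 2 — uniform load w=12 kN/m over full span:
  y_2 = -wx²(L-x)²/(24EI) = -12·(16/5)²·(8-(16/5))²/(24·50000) = -4608/1953125 m
Superposition: y = Σ y_i = -14104/5859375 m ≈ -0.002407 m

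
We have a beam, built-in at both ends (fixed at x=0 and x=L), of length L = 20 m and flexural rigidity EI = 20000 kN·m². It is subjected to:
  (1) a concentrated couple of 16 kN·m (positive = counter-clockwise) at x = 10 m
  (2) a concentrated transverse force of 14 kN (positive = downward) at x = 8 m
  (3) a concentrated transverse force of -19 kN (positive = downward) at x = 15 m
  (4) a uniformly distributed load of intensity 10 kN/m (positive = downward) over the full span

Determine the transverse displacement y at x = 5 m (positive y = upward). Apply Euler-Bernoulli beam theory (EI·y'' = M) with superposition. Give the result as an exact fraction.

Load 1 — applied couple M₀=16 kN·m at a=10 m (b=L-a=10):
  y_1 = (R_Ax³/6 - M_Ax²/2)/EI  [x≤a] with R_A=6/5, M_A=4 = ((6/5)·5³/6 - 4·5²/2)/20000 = -1/800 m
Load 2 — point force P=14 kN at a=8 m (b=L-a=12):
  y_2 = -Pb²x²(3aL-(3a+b)x)/(6L³EI)  [x≤a] = -14·12²·5²·(3·8·20-(3·8+12)·5)/(6·20³·20000) = -63/4000 m
Load 3 — point force P=-19 kN at a=15 m (b=L-a=5):
  y_3 = -Pb²x²(3aL-(3a+b)x)/(6L³EI)  [x≤a] = -(-19)·5²·5²·(3·15·20-(3·15+5)·5)/(6·20³·20000) = 247/30720 m
Load 4 — uniform load w=10 kN/m over full span:
  y_4 = -wx²(L-x)²/(24EI) = -10·5²·(20-5)²/(24·20000) = -15/128 m
Superposition: y = Σ y_i = -96881/768000 m ≈ -0.126147 m

y(5) = -96881/768000 m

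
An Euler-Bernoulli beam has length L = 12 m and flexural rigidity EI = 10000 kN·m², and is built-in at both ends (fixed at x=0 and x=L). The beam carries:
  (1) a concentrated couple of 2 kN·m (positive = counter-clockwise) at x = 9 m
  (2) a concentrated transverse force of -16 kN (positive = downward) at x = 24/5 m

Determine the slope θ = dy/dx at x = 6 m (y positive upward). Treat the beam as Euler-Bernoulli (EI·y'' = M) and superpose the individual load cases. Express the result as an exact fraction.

Load 1 — applied couple M₀=2 kN·m at a=9 m (b=L-a=3):
  θ_1 = (R_Ax²/2 - M_Ax)/EI  [x≤a] with R_A=3/16, M_A=5/8 = ((3/16)·6²/2 - (5/8)·6)/10000 = -3/80000 rad
Load 2 — point force P=-16 kN at a=24/5 m (b=L-a=36/5):
  θ_2 = Pa²(L-x)(2bL-(3b+a)(L-x))/(2L³EI)  [x>a] = (-16)·(24/5)²·(12-6)·(2·(36/5)·12-(3·(36/5)+(24/5))·(12-6))/(2·12³·10000) = -72/78125 rad
Superposition: θ = Σ θ_i = -9591/10000000 rad ≈ -0.000959 rad

θ(6) = -9591/10000000 rad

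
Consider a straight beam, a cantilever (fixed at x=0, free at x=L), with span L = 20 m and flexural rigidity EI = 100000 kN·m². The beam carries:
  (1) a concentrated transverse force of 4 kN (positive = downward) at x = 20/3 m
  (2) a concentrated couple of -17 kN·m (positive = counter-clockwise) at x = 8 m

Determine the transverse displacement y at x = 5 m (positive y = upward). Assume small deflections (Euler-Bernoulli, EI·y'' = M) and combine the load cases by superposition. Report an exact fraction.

y(5) = -37/8000 m

Load 1 — point force P=4 kN at a=20/3 m (b=L-a=40/3):
  y_1 = -Px²(3a-x)/(6EI)  [x≤a] = -4·5²·(3·(20/3)-5)/(6·100000) = -1/400 m
Load 2 — applied couple M₀=-17 kN·m at a=8 m (b=L-a=12):
  y_2 = M₀x²/(2EI)  [x≤a] = (-17)·5²/(2·100000) = -17/8000 m
Superposition: y = Σ y_i = -37/8000 m ≈ -0.004625 m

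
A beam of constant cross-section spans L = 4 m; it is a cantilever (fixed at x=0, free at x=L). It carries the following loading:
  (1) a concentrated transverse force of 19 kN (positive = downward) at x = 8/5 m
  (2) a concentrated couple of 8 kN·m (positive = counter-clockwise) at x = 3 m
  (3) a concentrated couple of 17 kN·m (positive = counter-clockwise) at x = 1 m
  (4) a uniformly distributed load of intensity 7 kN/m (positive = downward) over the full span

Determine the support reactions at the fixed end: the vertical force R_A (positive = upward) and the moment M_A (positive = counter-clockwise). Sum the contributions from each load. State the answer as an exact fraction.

R_A = 47 kN, M_A = 307/5 kN·m

Load 1 — point force P=19 kN at a=8/5 m (b=L-a=12/5):
  R_A = P = 19 kN
  M_A = Pa = 19·(8/5) = 152/5 kN·m
Load 2 — applied couple M₀=8 kN·m at a=3 m (b=L-a=1):
  R_A = 0 kN
  M_A = -M₀ = -8 kN·m
Load 3 — applied couple M₀=17 kN·m at a=1 m (b=L-a=3):
  R_A = 0 kN
  M_A = -M₀ = -17 kN·m
Load 4 — uniform load w=7 kN/m over full span:
  R_A = wL = 7·4 = 28 kN
  M_A = wL²/2 = 7·4²/2 = 56 kN·m
Superposition: R_A = 47 kN, M_A = 307/5 kN·m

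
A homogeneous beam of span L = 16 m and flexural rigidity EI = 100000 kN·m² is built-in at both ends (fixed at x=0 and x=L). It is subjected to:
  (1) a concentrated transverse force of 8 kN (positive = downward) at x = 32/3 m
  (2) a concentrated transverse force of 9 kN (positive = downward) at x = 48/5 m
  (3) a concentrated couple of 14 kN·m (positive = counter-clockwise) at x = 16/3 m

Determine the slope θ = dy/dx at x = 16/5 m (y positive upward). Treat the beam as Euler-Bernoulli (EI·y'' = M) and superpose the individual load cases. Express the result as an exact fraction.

θ(16/5) = -110122/263671875 rad

Load 1 — point force P=8 kN at a=32/3 m (b=L-a=16/3):
  θ_1 = -Pb²x(2aL-(3a+b)x)/(2L³EI)  [x≤a] = -8·(16/3)²·(16/5)·(2·(32/3)·16-(3·(32/3)+(16/3))·(16/5))/(2·16³·100000) = -416/2109375 rad
Load 2 — point force P=9 kN at a=48/5 m (b=L-a=32/5):
  θ_2 = -Pb²x(2aL-(3a+b)x)/(2L³EI)  [x≤a] = -9·(32/5)²·(16/5)·(2·(48/5)·16-(3·(48/5)+(32/5))·(16/5))/(2·16³·100000) = -2736/9765625 rad
Load 3 — applied couple M₀=14 kN·m at a=16/3 m (b=L-a=32/3):
  θ_3 = (R_Ax²/2 - M_Ax)/EI  [x≤a] with R_A=7/6, M_A=0 = ((7/6)·(16/5)²/2 - 0·(16/5))/100000 = 14/234375 rad
Superposition: θ = Σ θ_i = -110122/263671875 rad ≈ -0.000418 rad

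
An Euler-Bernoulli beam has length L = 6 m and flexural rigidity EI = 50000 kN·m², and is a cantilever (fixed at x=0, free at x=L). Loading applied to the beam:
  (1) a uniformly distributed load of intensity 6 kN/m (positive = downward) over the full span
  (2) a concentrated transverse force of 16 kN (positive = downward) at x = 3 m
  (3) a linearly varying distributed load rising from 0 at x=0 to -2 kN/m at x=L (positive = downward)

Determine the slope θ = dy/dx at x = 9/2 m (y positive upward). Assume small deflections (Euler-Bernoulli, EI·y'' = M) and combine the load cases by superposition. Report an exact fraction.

Load 1 — uniform load w=6 kN/m over full span:
  θ_1 = -wx(x²-3Lx+3L²)/(6EI) = -6·(9/2)·((9/2)²-3·6·(9/2)+3·6²)/(6·50000) = -1701/400000 rad
Load 2 — point force P=16 kN at a=3 m (b=L-a=3):
  θ_2 = -Pa²/(2EI)  [x>a] = -16·3²/(2·50000) = -9/6250 rad
Load 3 — triangular load w₀=-2 kN/m (0→w₀ over full span):
  θ_3 = (w₀Lx²/4-w₀L²x/3-w₀x⁴/(24L))/EI = ((-2)·6·(9/2)²/4-(-2)·6²·(9/2)/3-(-2)·(9/2)⁴/(24·6))/50000 = 6777/6400000 rad
Superposition: θ = Σ θ_i = -5931/1280000 rad ≈ -0.004634 rad

θ(9/2) = -5931/1280000 rad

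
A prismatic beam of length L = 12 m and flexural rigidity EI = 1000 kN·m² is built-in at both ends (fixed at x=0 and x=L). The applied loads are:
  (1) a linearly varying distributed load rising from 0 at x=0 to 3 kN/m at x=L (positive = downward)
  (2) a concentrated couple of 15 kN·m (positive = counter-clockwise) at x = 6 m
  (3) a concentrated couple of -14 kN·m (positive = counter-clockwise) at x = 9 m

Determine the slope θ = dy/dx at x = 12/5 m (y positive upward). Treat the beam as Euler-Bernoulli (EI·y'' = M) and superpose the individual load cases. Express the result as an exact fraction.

θ(12/5) = -5073/312500 rad

Load 1 — triangular load w₀=3 kN/m (0→w₀ over full span):
  θ_1 = -w₀(2x(L-x)(L-2x)(x+2L)+x²(L-x)²)/(120LEI) = -3·(2·(12/5)·(12-(12/5))·(12-2·(12/5))·((12/5)+2·12)+(12/5)²·(12-(12/5))²)/(120·12·1000) = -1512/78125 rad
Load 2 — applied couple M₀=15 kN·m at a=6 m (b=L-a=6):
  θ_2 = (R_Ax²/2 - M_Ax)/EI  [x≤a] with R_A=15/8, M_A=15/4 = ((15/8)·(12/5)²/2 - (15/4)·(12/5))/1000 = -9/2500 rad
Load 3 — applied couple M₀=-14 kN·m at a=9 m (b=L-a=3):
  θ_3 = (R_Ax²/2 - M_Ax)/EI  [x≤a] with R_A=-21/16, M_A=-35/8 = ((-21/16)·(12/5)²/2 - (-35/8)·(12/5))/1000 = 21/3125 rad
Superposition: θ = Σ θ_i = -5073/312500 rad ≈ -0.016234 rad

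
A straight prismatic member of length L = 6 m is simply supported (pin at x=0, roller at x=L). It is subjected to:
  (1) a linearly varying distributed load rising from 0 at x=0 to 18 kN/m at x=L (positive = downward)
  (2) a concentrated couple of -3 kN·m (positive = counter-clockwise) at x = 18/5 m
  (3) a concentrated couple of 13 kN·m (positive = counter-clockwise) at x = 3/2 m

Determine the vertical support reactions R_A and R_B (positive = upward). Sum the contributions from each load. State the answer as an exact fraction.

Load 1 — triangular load w₀=18 kN/m (0→w₀ over full span):
  R_A = w₀L/6 = 18·6/6 = 18 kN
  R_B = w₀L/3 = 18·6/3 = 36 kN
Load 2 — applied couple M₀=-3 kN·m at a=18/5 m (b=L-a=12/5):
  R_A = M₀/L = (-3)/6 = -1/2 kN
  R_B = -M₀/L = -(-3)/6 = 1/2 kN
Load 3 — applied couple M₀=13 kN·m at a=3/2 m (b=L-a=9/2):
  R_A = M₀/L = 13/6 kN
  R_B = -M₀/L = -13/6 kN
Superposition: R_A = 59/3 kN, R_B = 103/3 kN

R_A = 59/3 kN, R_B = 103/3 kN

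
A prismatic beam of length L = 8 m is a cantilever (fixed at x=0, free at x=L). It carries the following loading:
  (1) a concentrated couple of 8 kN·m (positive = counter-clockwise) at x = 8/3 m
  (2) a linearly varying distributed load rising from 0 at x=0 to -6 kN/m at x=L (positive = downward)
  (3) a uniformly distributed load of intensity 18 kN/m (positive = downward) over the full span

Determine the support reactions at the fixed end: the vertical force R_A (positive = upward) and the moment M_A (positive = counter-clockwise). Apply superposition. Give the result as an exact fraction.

R_A = 120 kN, M_A = 440 kN·m

Load 1 — applied couple M₀=8 kN·m at a=8/3 m (b=L-a=16/3):
  R_A = 0 kN
  M_A = -M₀ = -8 kN·m
Load 2 — triangular load w₀=-6 kN/m (0→w₀ over full span):
  R_A = w₀L/2 = (-6)·8/2 = -24 kN
  M_A = w₀L²/3 = (-6)·8²/3 = -128 kN·m
Load 3 — uniform load w=18 kN/m over full span:
  R_A = wL = 18·8 = 144 kN
  M_A = wL²/2 = 18·8²/2 = 576 kN·m
Superposition: R_A = 120 kN, M_A = 440 kN·m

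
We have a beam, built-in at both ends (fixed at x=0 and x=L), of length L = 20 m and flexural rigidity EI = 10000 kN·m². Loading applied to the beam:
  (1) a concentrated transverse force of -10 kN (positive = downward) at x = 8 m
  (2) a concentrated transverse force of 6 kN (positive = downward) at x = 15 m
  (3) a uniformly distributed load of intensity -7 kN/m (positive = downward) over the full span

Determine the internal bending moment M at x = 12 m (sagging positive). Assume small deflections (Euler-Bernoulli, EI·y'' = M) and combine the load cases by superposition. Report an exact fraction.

M(12) = -63601/600 kN·m

Load 1 — point force P=-10 kN at a=8 m (b=L-a=12):
  M_1 = Pa²(a+3b)(L-x)/L³ - Pa²b/L²  [x>a] = (-10)·8²·(8+3·12)·(20-12)/20³ - (-10)·8²·12/20² = -224/25 kN·m
Load 2 — point force P=6 kN at a=15 m (b=L-a=5):
  M_2 = Pb²(3a+b)x/L³ - Pab²/L²  [x≤a] = 6·5²·(3·15+5)·12/20³ - 6·15·5²/20² = 45/8 kN·m
Load 3 — uniform load w=-7 kN/m over full span:
  M_3 = wLx/2 - wL²/12 - wx²/2 = (-7)·20·12/2 - (-7)·20²/12 - (-7)·12²/2 = -308/3 kN·m
Superposition: M = Σ M_i = -63601/600 kN·m ≈ -106.001667 kN·m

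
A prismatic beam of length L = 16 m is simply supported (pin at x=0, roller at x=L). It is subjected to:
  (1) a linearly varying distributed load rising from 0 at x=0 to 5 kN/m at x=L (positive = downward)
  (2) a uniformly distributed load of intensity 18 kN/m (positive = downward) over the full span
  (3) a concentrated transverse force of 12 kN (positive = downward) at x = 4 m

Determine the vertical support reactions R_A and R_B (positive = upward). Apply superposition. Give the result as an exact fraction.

Load 1 — triangular load w₀=5 kN/m (0→w₀ over full span):
  R_A = w₀L/6 = 5·16/6 = 40/3 kN
  R_B = w₀L/3 = 5·16/3 = 80/3 kN
Load 2 — uniform load w=18 kN/m over full span:
  R_A = wL/2 = 18·16/2 = 144 kN
  R_B = wL/2 = 18·16/2 = 144 kN
Load 3 — point force P=12 kN at a=4 m (b=L-a=12):
  R_A = Pb/L = 12·12/16 = 9 kN
  R_B = Pa/L = 12·4/16 = 3 kN
Superposition: R_A = 499/3 kN, R_B = 521/3 kN

R_A = 499/3 kN, R_B = 521/3 kN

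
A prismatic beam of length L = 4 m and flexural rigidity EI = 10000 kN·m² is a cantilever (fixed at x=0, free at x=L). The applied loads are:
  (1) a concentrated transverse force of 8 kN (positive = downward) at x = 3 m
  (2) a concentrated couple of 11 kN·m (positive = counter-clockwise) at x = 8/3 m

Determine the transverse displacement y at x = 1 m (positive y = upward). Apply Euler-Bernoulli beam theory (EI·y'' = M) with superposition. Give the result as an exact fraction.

y(1) = -31/60000 m

Load 1 — point force P=8 kN at a=3 m (b=L-a=1):
  y_1 = -Px²(3a-x)/(6EI)  [x≤a] = -8·1²·(3·3-1)/(6·10000) = -2/1875 m
Load 2 — applied couple M₀=11 kN·m at a=8/3 m (b=L-a=4/3):
  y_2 = M₀x²/(2EI)  [x≤a] = 11·1²/(2·10000) = 11/20000 m
Superposition: y = Σ y_i = -31/60000 m ≈ -0.000517 m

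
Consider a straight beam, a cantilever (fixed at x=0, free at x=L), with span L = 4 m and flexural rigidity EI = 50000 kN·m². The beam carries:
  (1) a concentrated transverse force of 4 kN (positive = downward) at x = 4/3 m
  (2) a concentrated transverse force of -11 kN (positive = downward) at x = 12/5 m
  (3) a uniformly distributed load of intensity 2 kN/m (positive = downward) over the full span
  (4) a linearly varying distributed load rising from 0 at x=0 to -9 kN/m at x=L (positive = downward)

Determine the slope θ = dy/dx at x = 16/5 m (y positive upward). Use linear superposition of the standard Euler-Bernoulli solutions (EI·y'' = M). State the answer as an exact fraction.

θ(16/5) = 55007/35156250 rad

Load 1 — point force P=4 kN at a=4/3 m (b=L-a=8/3):
  θ_1 = -Pa²/(2EI)  [x>a] = -4·(4/3)²/(2·50000) = -2/28125 rad
Load 2 — point force P=-11 kN at a=12/5 m (b=L-a=8/5):
  θ_2 = -Pa²/(2EI)  [x>a] = -(-11)·(12/5)²/(2·50000) = 99/156250 rad
Load 3 — uniform load w=2 kN/m over full span:
  θ_3 = -wx(x²-3Lx+3L²)/(6EI) = -2·(16/5)·((16/5)²-3·4·(16/5)+3·4²)/(6·50000) = -496/1171875 rad
Load 4 — triangular load w₀=-9 kN/m (0→w₀ over full span):
  θ_4 = (w₀Lx²/4-w₀L²x/3-w₀x⁴/(24L))/EI = ((-9)·4·(16/5)²/4-(-9)·4²·(16/5)/3-(-9)·(16/5)⁴/(24·4))/50000 = 2784/1953125 rad
Superposition: θ = Σ θ_i = 55007/35156250 rad ≈ 0.001565 rad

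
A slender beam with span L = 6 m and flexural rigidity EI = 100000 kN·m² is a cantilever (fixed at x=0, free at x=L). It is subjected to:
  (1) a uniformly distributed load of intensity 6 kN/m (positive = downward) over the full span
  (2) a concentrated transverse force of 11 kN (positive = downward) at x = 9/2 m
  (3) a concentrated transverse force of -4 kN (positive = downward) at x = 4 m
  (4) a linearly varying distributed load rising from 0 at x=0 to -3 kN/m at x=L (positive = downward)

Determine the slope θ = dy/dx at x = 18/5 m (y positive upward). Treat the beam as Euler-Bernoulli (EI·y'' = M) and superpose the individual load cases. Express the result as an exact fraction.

θ(18/5) = -15831/7812500 rad

Load 1 — uniform load w=6 kN/m over full span:
  θ_1 = -wx(x²-3Lx+3L²)/(6EI) = -6·(18/5)·((18/5)²-3·6·(18/5)+3·6²)/(6·100000) = -3159/1562500 rad
Load 2 — point force P=11 kN at a=9/2 m (b=L-a=3/2):
  θ_2 = -Px(2a-x)/(2EI)  [x≤a] = -11·(18/5)·(2·(9/2)-(18/5))/(2·100000) = -2673/2500000 rad
Load 3 — point force P=-4 kN at a=4 m (b=L-a=2):
  θ_3 = -Px(2a-x)/(2EI)  [x≤a] = -(-4)·(18/5)·(2·4-(18/5))/(2·100000) = 99/312500 rad
Load 4 — triangular load w₀=-3 kN/m (0→w₀ over full span):
  θ_4 = (w₀Lx²/4-w₀L²x/3-w₀x⁴/(24L))/EI = ((-3)·6·(18/5)²/4-(-3)·6²·(18/5)/3-(-3)·(18/5)⁴/(24·6))/100000 = 46737/62500000 rad
Superposition: θ = Σ θ_i = -15831/7812500 rad ≈ -0.002026 rad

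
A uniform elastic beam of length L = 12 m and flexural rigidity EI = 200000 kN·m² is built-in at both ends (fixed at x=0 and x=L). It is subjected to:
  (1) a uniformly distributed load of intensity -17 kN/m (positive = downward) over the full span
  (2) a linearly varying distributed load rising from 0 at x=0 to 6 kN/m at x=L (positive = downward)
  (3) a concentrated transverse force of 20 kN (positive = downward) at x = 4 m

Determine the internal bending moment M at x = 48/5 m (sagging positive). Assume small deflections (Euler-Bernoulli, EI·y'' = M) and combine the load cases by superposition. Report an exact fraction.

M(48/5) = 1492/375 kN·m

Load 1 — uniform load w=-17 kN/m over full span:
  M_1 = wLx/2 - wL²/12 - wx²/2 = (-17)·12·(48/5)/2 - (-17)·12²/12 - (-17)·(48/5)²/2 = 204/25 kN·m
Load 2 — triangular load w₀=6 kN/m (0→w₀ over full span):
  M_2 = 3w₀Lx/20 - w₀L²/30 - w₀x³/(6L) = 3·6·12·(48/5)/20 - 6·12²/30 - 6·(48/5)³/(6·12) = 144/125 kN·m
Load 3 — point force P=20 kN at a=4 m (b=L-a=8):
  M_3 = Pa²(a+3b)(L-x)/L³ - Pa²b/L²  [x>a] = 20·4²·(4+3·8)·(12-(48/5))/12³ - 20·4²·8/12² = -16/3 kN·m
Superposition: M = Σ M_i = 1492/375 kN·m ≈ 3.978667 kN·m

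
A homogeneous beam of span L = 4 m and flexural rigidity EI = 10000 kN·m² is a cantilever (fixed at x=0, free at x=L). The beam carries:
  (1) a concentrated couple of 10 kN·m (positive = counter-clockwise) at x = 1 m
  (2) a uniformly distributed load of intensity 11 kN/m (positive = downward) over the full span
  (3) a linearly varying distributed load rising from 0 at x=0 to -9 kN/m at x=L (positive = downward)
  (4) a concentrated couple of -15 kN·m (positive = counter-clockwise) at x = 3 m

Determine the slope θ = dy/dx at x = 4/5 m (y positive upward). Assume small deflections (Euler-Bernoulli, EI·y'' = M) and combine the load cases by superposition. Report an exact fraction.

θ(4/5) = -13397/4687500 rad

Load 1 — applied couple M₀=10 kN·m at a=1 m (b=L-a=3):
  θ_1 = M₀x/EI  [x≤a] = 10·(4/5)/10000 = 1/1250 rad
Load 2 — uniform load w=11 kN/m over full span:
  θ_2 = -wx(x²-3Lx+3L²)/(6EI) = -11·(4/5)·((4/5)²-3·4·(4/5)+3·4²)/(6·10000) = -1342/234375 rad
Load 3 — triangular load w₀=-9 kN/m (0→w₀ over full span):
  θ_3 = (w₀Lx²/4-w₀L²x/3-w₀x⁴/(24L))/EI = ((-9)·4·(4/5)²/4-(-9)·4²·(4/5)/3-(-9)·(4/5)⁴/(24·4))/10000 = 2553/781250 rad
Load 4 — applied couple M₀=-15 kN·m at a=3 m (b=L-a=1):
  θ_4 = M₀x/EI  [x≤a] = (-15)·(4/5)/10000 = -3/2500 rad
Superposition: θ = Σ θ_i = -13397/4687500 rad ≈ -0.002858 rad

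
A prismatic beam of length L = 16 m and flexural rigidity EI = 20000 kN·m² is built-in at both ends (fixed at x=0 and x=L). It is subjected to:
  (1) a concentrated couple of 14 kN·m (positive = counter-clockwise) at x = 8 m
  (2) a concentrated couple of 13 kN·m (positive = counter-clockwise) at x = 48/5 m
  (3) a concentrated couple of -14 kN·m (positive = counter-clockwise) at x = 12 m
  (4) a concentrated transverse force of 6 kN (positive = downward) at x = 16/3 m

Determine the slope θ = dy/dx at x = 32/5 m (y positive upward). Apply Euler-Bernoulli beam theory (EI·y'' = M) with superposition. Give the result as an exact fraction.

Load 1 — applied couple M₀=14 kN·m at a=8 m (b=L-a=8):
  θ_1 = (R_Ax²/2 - M_Ax)/EI  [x≤a] with R_A=21/16, M_A=7/2 = ((21/16)·(32/5)²/2 - (7/2)·(32/5))/20000 = 7/31250 rad
Load 2 — applied couple M₀=13 kN·m at a=48/5 m (b=L-a=32/5):
  θ_2 = (R_Ax²/2 - M_Ax)/EI  [x≤a] with R_A=117/100, M_A=104/25 = ((117/100)·(32/5)²/2 - (104/25)·(32/5))/20000 = -52/390625 rad
Load 3 — applied couple M₀=-14 kN·m at a=12 m (b=L-a=4):
  θ_3 = (R_Ax²/2 - M_Ax)/EI  [x≤a] with R_A=-63/64, M_A=-35/8 = ((-63/64)·(32/5)²/2 - (-35/8)·(32/5))/20000 = 49/125000 rad
Load 4 — point force P=6 kN at a=16/3 m (b=L-a=32/3):
  θ_4 = Pa²(L-x)(2bL-(3b+a)(L-x))/(2L³EI)  [x>a] = 6·(16/3)²·(16-(32/5))·(2·(32/3)·16-(3·(32/3)+(16/3))·(16-(32/5)))/(2·16³·20000) = -8/46875 rad
Superposition: θ = Σ θ_i = 2927/9375000 rad ≈ 0.000312 rad

θ(32/5) = 2927/9375000 rad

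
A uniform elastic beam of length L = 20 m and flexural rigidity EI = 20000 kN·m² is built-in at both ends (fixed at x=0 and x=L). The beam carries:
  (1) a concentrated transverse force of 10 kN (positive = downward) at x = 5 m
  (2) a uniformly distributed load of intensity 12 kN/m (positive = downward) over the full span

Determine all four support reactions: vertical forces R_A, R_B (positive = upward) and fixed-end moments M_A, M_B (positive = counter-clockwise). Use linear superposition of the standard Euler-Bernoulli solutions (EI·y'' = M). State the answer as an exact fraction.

R_A = 2055/16 kN, M_A = 3425/8 kN·m, R_B = 1945/16 kN, M_B = -3275/8 kN·m

Load 1 — point force P=10 kN at a=5 m (b=L-a=15):
  R_A = Pb²(3a+b)/L³ = 10·15²·(3·5+15)/20³ = 135/16 kN
  M_A = Pab²/L² = 10·5·15²/20² = 225/8 kN·m
  R_B = Pa²(a+3b)/L³ = 10·5²·(5+3·15)/20³ = 25/16 kN
  M_B = -Pa²b/L² = -10·5²·15/20² = -75/8 kN·m
Load 2 — uniform load w=12 kN/m over full span:
  R_A = wL/2 = 12·20/2 = 120 kN
  M_A = wL²/12 = 12·20²/12 = 400 kN·m
  R_B = wL/2 = 12·20/2 = 120 kN
  M_B = -wL²/12 = -12·20²/12 = -400 kN·m
Superposition: R_A = 2055/16 kN, M_A = 3425/8 kN·m, R_B = 1945/16 kN, M_B = -3275/8 kN·m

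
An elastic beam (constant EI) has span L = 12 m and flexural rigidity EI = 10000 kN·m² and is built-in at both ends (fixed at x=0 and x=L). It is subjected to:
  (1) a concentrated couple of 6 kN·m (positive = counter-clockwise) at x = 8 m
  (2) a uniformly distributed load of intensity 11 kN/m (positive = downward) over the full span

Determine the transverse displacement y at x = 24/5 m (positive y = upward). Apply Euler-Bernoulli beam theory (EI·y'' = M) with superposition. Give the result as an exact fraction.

y(24/5) = -21804/390625 m

Load 1 — applied couple M₀=6 kN·m at a=8 m (b=L-a=4):
  y_1 = (R_Ax³/6 - M_Ax²/2)/EI  [x≤a] with R_A=2/3, M_A=2 = ((2/3)·(24/5)³/6 - 2·(24/5)²/2)/10000 = -84/78125 m
Load 2 — uniform load w=11 kN/m over full span:
  y_2 = -wx²(L-x)²/(24EI) = -11·(24/5)²·(12-(24/5))²/(24·10000) = -21384/390625 m
Superposition: y = Σ y_i = -21804/390625 m ≈ -0.055818 m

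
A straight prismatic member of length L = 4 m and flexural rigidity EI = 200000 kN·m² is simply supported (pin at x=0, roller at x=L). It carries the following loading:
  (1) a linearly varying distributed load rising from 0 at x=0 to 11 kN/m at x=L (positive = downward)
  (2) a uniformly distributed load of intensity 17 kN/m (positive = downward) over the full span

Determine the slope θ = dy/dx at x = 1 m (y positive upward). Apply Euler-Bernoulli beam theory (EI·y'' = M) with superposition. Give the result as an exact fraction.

θ(1) = -59477/288000000 rad

Load 1 — triangular load w₀=11 kN/m (0→w₀ over full span):
  θ_1 = -w₀(7L⁴-30L²x²+15x⁴)/(360LEI) = -11·(7·4⁴-30·4²·1²+15·1⁴)/(360·4·200000) = -14597/288000000 rad
Load 2 — uniform load w=17 kN/m over full span:
  θ_2 = -w(L³-6Lx²+4x³)/(24EI) = -17·(4³-6·4·1²+4·1³)/(24·200000) = -187/1200000 rad
Superposition: θ = Σ θ_i = -59477/288000000 rad ≈ -0.000207 rad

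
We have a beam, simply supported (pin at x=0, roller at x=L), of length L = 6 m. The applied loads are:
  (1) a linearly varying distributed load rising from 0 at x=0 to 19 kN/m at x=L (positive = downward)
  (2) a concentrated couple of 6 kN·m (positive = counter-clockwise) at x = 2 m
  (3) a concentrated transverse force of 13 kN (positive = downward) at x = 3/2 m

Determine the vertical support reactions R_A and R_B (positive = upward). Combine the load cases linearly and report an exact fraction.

R_A = 119/4 kN, R_B = 161/4 kN

Load 1 — triangular load w₀=19 kN/m (0→w₀ over full span):
  R_A = w₀L/6 = 19·6/6 = 19 kN
  R_B = w₀L/3 = 19·6/3 = 38 kN
Load 2 — applied couple M₀=6 kN·m at a=2 m (b=L-a=4):
  R_A = M₀/L = 6/6 = 1 kN
  R_B = -M₀/L = -6/6 = -1 kN
Load 3 — point force P=13 kN at a=3/2 m (b=L-a=9/2):
  R_A = Pb/L = 13·(9/2)/6 = 39/4 kN
  R_B = Pa/L = 13·(3/2)/6 = 13/4 kN
Superposition: R_A = 119/4 kN, R_B = 161/4 kN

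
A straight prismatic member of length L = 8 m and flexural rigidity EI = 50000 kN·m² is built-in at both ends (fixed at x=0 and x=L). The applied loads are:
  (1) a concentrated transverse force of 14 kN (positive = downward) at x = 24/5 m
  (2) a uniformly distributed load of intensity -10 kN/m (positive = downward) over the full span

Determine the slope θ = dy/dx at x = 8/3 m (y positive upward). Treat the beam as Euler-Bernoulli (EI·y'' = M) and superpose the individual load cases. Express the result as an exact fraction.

Load 1 — point force P=14 kN at a=24/5 m (b=L-a=16/5):
  θ_1 = -Pb²x(2aL-(3a+b)x)/(2L³EI)  [x≤a] = -14·(16/5)²·(8/3)·(2·(24/5)·8-(3·(24/5)+(16/5))·(8/3))/(2·8³·50000) = -784/3515625 rad
Load 2 — uniform load w=-10 kN/m over full span:
  θ_2 = -wx(L-x)(L-2x)/(12EI) = -(-10)·(8/3)·(8-(8/3))·(8-2·(8/3))/(12·50000) = 32/50625 rad
Superposition: θ = Σ θ_i = 12944/31640625 rad ≈ 0.000409 rad

θ(8/3) = 12944/31640625 rad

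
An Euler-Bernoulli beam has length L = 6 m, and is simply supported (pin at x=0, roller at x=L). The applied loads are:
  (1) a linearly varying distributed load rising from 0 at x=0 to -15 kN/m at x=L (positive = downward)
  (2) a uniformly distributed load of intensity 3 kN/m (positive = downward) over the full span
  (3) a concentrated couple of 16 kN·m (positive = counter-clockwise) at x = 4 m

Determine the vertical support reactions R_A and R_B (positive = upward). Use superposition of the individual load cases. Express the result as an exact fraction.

R_A = -10/3 kN, R_B = -71/3 kN

Load 1 — triangular load w₀=-15 kN/m (0→w₀ over full span):
  R_A = w₀L/6 = (-15)·6/6 = -15 kN
  R_B = w₀L/3 = (-15)·6/3 = -30 kN
Load 2 — uniform load w=3 kN/m over full span:
  R_A = wL/2 = 3·6/2 = 9 kN
  R_B = wL/2 = 3·6/2 = 9 kN
Load 3 — applied couple M₀=16 kN·m at a=4 m (b=L-a=2):
  R_A = M₀/L = 16/6 = 8/3 kN
  R_B = -M₀/L = -16/6 = -8/3 kN
Superposition: R_A = -10/3 kN, R_B = -71/3 kN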